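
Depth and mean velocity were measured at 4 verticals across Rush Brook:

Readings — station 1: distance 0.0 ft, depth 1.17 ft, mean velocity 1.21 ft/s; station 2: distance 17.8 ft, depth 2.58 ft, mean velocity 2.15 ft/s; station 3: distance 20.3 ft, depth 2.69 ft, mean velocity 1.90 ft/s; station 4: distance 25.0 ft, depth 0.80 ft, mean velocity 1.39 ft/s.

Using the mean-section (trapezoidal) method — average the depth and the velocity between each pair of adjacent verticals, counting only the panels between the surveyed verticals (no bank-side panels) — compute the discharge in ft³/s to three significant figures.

Panel 1-2: Δb = 17.8 ft, d̄ = (1.17+2.58)/2 = 1.875, v̄ = (1.21+2.15)/2 = 1.68 → q = 17.8×1.875×1.68 = 56.07 ft³/s
Panel 2-3: Δb = 2.5 ft, d̄ = (2.58+2.69)/2 = 2.635, v̄ = (2.15+1.90)/2 = 2.025 → q = 2.5×2.635×2.025 = 13.34 ft³/s
Panel 3-4: Δb = 4.7 ft, d̄ = (2.69+0.80)/2 = 1.745, v̄ = (1.90+1.39)/2 = 1.645 → q = 4.7×1.745×1.645 = 13.49 ft³/s
Q = Σ q = 82.90 ft³/s

82.9 ft³/s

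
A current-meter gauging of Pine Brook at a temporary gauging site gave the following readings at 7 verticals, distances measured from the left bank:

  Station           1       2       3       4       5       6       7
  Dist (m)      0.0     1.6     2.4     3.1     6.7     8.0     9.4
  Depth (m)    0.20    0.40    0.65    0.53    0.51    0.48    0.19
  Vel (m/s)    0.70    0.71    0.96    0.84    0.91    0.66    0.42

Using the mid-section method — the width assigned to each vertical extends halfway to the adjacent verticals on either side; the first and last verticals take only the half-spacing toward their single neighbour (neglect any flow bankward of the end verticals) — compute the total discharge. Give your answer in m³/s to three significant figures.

3.50 m³/s

w_1 = (1.6 − 0.0)/2 = 0.8 m; q_1 = 0.70 × 0.20 × 0.8 = 0.1120 m³/s
w_2 = (2.4 − 0.0)/2 = 1.2 m; q_2 = 0.71 × 0.40 × 1.2 = 0.3408 m³/s
w_3 = (3.1 − 1.6)/2 = 0.75 m; q_3 = 0.96 × 0.65 × 0.75 = 0.4680 m³/s
w_4 = (6.7 − 2.4)/2 = 2.15 m; q_4 = 0.84 × 0.53 × 2.15 = 0.9572 m³/s
w_5 = (8.0 − 3.1)/2 = 2.45 m; q_5 = 0.91 × 0.51 × 2.45 = 1.137 m³/s
w_6 = (9.4 − 6.7)/2 = 1.35 m; q_6 = 0.66 × 0.48 × 1.35 = 0.4277 m³/s
w_7 = (9.4 − 8.0)/2 = 0.7 m; q_7 = 0.42 × 0.19 × 0.7 = 0.05586 m³/s
Q = Σ qᵢ = 3.499 m³/s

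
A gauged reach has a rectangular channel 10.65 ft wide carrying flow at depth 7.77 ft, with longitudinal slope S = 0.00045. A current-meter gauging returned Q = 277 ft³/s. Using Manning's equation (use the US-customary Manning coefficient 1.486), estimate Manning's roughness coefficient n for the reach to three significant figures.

0.0203

A = b·y = 10.65 × 7.77 = 82.75 ft²
P = b + 2y = 10.65 + 2×7.77 = 26.19 ft
R = A/P = 82.75/26.19 = 3.160 ft
n = (1.486/Q)·A·R^(2/3)·S^(1/2) = (1.486/277) × 82.75 × 2.153 × 0.02121 = 0.02028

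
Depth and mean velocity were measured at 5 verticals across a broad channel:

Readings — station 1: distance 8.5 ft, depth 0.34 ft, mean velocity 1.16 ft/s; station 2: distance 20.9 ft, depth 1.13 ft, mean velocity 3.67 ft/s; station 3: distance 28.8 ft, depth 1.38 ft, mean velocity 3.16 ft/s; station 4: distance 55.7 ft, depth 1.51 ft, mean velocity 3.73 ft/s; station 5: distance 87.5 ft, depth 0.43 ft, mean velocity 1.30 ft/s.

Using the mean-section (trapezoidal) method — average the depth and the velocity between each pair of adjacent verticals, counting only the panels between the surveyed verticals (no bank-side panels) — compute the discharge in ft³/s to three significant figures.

Panel 1-2: Δb = 12.4 ft, d̄ = (0.34+1.13)/2 = 0.735, v̄ = (1.16+3.67)/2 = 2.415 → q = 12.4×0.735×2.415 = 22.01 ft³/s
Panel 2-3: Δb = 7.9 ft, d̄ = (1.13+1.38)/2 = 1.255, v̄ = (3.67+3.16)/2 = 3.415 → q = 7.9×1.255×3.415 = 33.86 ft³/s
Panel 3-4: Δb = 26.9 ft, d̄ = (1.38+1.51)/2 = 1.445, v̄ = (3.16+3.73)/2 = 3.445 → q = 26.9×1.445×3.445 = 133.9 ft³/s
Panel 4-5: Δb = 31.8 ft, d̄ = (1.51+0.43)/2 = 0.97, v̄ = (3.73+1.30)/2 = 2.515 → q = 31.8×0.97×2.515 = 77.58 ft³/s
Q = Σ q = 267.4 ft³/s

267 ft³/s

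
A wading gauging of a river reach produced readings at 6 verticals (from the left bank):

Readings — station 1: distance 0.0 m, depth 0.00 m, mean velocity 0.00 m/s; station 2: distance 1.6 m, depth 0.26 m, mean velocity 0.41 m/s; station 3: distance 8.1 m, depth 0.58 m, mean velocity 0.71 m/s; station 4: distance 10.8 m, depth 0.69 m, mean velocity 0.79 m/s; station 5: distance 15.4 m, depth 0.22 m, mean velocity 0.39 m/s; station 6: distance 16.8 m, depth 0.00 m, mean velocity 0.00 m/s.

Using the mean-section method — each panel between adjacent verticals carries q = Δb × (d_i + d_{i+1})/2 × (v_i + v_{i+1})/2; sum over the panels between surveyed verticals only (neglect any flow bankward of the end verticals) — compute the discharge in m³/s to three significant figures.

Panel 1-2: Δb = 1.6 m, d̄ = (0.00+0.26)/2 = 0.13, v̄ = (0.00+0.41)/2 = 0.205 → q = 1.6×0.13×0.205 = 0.04264 m³/s
Panel 2-3: Δb = 6.5 m, d̄ = (0.26+0.58)/2 = 0.42, v̄ = (0.41+0.71)/2 = 0.56 → q = 6.5×0.42×0.56 = 1.529 m³/s
Panel 3-4: Δb = 2.7 m, d̄ = (0.58+0.69)/2 = 0.635, v̄ = (0.71+0.79)/2 = 0.75 → q = 2.7×0.635×0.75 = 1.286 m³/s
Panel 4-5: Δb = 4.6 m, d̄ = (0.69+0.22)/2 = 0.455, v̄ = (0.79+0.39)/2 = 0.59 → q = 4.6×0.455×0.59 = 1.235 m³/s
Panel 5-6: Δb = 1.4 m, d̄ = (0.22+0.00)/2 = 0.11, v̄ = (0.39+0.00)/2 = 0.195 → q = 1.4×0.11×0.195 = 0.03003 m³/s
Q = Σ q = 4.122 m³/s

4.12 m³/s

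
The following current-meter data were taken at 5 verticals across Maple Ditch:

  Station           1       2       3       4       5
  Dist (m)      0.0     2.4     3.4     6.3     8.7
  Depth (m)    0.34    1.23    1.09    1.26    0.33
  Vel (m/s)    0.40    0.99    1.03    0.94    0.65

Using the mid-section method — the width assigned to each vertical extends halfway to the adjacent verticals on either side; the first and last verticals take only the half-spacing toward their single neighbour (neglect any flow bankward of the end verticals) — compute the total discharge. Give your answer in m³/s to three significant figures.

7.82 m³/s

w_1 = (2.4 − 0.0)/2 = 1.2 m; q_1 = 0.40 × 0.34 × 1.2 = 0.1632 m³/s
w_2 = (3.4 − 0.0)/2 = 1.7 m; q_2 = 0.99 × 1.23 × 1.7 = 2.070 m³/s
w_3 = (6.3 − 2.4)/2 = 1.95 m; q_3 = 1.03 × 1.09 × 1.95 = 2.189 m³/s
w_4 = (8.7 − 3.4)/2 = 2.65 m; q_4 = 0.94 × 1.26 × 2.65 = 3.139 m³/s
w_5 = (8.7 − 6.3)/2 = 1.2 m; q_5 = 0.65 × 0.33 × 1.2 = 0.2574 m³/s
Q = Σ qᵢ = 7.819 m³/s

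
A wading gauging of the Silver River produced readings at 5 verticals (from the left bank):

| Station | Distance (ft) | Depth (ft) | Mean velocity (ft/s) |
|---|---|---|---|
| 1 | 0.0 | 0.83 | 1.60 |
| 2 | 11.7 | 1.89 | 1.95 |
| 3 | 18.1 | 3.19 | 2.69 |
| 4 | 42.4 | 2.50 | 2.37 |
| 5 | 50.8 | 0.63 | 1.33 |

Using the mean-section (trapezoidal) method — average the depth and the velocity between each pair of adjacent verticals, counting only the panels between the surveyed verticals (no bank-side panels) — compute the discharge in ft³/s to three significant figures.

265 ft³/s

Panel 1-2: Δb = 11.7 ft, d̄ = (0.83+1.89)/2 = 1.36, v̄ = (1.60+1.95)/2 = 1.775 → q = 11.7×1.36×1.775 = 28.24 ft³/s
Panel 2-3: Δb = 6.4 ft, d̄ = (1.89+3.19)/2 = 2.54, v̄ = (1.95+2.69)/2 = 2.32 → q = 6.4×2.54×2.32 = 37.71 ft³/s
Panel 3-4: Δb = 24.3 ft, d̄ = (3.19+2.50)/2 = 2.845, v̄ = (2.69+2.37)/2 = 2.53 → q = 24.3×2.845×2.53 = 174.9 ft³/s
Panel 4-5: Δb = 8.4 ft, d̄ = (2.50+0.63)/2 = 1.565, v̄ = (2.37+1.33)/2 = 1.85 → q = 8.4×1.565×1.85 = 24.32 ft³/s
Q = Σ q = 265.2 ft³/s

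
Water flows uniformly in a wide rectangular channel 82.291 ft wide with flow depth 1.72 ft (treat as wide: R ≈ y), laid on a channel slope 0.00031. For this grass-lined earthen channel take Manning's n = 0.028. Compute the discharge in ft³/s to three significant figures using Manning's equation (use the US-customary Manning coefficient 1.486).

A = b·y = 82.291 × 1.72 = 141.5 ft²
Wide channel: R ≈ y = 1.72 ft
Q = (1.486/n)·A·R^(2/3)·S^(1/2) = (1.486/0.028) × 141.5 × 1.720^(2/3) × 0.00031^(1/2) = 189.9 ft³/s

190 ft³/s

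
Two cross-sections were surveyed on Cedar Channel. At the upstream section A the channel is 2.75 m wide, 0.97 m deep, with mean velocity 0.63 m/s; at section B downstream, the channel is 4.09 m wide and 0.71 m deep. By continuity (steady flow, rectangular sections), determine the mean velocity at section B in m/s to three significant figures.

Q = A₁V₁ = (2.75×0.97) × 0.63 = 1.681 m³/s
A₂ = 4.09 × 0.71 = 2.904 m²
V₂ = Q/A₂ = 1.681/2.904 = 0.5787 m/s

0.579 m/s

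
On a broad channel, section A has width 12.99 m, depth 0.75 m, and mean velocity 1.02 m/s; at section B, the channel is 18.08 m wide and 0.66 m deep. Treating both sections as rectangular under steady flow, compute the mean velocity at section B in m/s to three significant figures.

0.833 m/s

Q = A₁V₁ = (12.99×0.75) × 1.02 = 9.937 m³/s
A₂ = 18.08 × 0.66 = 11.93 m²
V₂ = Q/A₂ = 9.937/11.93 = 0.8328 m/s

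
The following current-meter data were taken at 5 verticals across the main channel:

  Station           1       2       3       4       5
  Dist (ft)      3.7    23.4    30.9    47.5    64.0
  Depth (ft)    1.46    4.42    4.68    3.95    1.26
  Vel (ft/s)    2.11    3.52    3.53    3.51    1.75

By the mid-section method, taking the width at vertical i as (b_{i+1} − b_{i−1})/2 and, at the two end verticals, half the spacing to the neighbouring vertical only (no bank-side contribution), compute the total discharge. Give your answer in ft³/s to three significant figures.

w_1 = (23.4 − 3.7)/2 = 9.85 ft; q_1 = 2.11 × 1.46 × 9.85 = 30.34 ft³/s
w_2 = (30.9 − 3.7)/2 = 13.6 ft; q_2 = 3.52 × 4.42 × 13.6 = 211.6 ft³/s
w_3 = (47.5 − 23.4)/2 = 12.05 ft; q_3 = 3.53 × 4.68 × 12.05 = 199.1 ft³/s
w_4 = (64.0 − 30.9)/2 = 16.55 ft; q_4 = 3.51 × 3.95 × 16.55 = 229.5 ft³/s
w_5 = (64.0 − 47.5)/2 = 8.25 ft; q_5 = 1.75 × 1.26 × 8.25 = 18.19 ft³/s
Q = Σ qᵢ = 688.7 ft³/s

689 ft³/s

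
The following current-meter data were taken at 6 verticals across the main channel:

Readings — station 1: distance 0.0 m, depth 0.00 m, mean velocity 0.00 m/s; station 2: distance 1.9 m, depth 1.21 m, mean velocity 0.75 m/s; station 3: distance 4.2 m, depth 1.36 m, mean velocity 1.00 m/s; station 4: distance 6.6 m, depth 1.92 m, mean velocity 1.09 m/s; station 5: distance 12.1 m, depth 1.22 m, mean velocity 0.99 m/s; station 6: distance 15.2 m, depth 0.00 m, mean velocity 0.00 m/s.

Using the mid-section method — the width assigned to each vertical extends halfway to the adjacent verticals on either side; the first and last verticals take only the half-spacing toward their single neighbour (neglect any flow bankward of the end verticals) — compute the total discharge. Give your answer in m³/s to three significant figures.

18.6 m³/s

w_2 = (4.2 − 0.0)/2 = 2.1 m; q_2 = 0.75 × 1.21 × 2.1 = 1.906 m³/s
w_3 = (6.6 − 1.9)/2 = 2.35 m; q_3 = 1.00 × 1.36 × 2.35 = 3.196 m³/s
w_4 = (12.1 − 4.2)/2 = 3.95 m; q_4 = 1.09 × 1.92 × 3.95 = 8.267 m³/s
w_5 = (15.2 − 6.6)/2 = 4.3 m; q_5 = 0.99 × 1.22 × 4.3 = 5.194 m³/s
Stations 1, 6 contribute zero (depth or velocity is 0).
Q = Σ qᵢ = 18.56 m³/s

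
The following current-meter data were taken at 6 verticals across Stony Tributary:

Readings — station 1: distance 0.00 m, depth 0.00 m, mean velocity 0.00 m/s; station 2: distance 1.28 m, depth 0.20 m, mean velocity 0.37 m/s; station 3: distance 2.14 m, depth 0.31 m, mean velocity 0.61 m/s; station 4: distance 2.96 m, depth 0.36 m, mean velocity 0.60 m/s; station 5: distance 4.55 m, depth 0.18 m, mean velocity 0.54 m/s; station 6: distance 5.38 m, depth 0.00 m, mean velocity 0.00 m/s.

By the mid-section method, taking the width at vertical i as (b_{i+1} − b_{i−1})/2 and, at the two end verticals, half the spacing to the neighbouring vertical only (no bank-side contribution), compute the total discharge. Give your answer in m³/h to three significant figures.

2220 m³/h

w_2 = (2.14 − 0.00)/2 = 1.07 m; q_2 = 0.37 × 0.20 × 1.07 = 0.07918 m³/s
w_3 = (2.96 − 1.28)/2 = 0.84 m; q_3 = 0.61 × 0.31 × 0.84 = 0.1588 m³/s
w_4 = (4.55 − 2.14)/2 = 1.205 m; q_4 = 0.60 × 0.36 × 1.205 = 0.2603 m³/s
w_5 = (5.38 − 2.96)/2 = 1.21 m; q_5 = 0.54 × 0.18 × 1.21 = 0.1176 m³/s
Stations 1, 6 contribute zero (depth or velocity is 0).
Q = Σ qᵢ = 0.6159 m³/s
= 0.6159 × 3600 = 2217 m³/h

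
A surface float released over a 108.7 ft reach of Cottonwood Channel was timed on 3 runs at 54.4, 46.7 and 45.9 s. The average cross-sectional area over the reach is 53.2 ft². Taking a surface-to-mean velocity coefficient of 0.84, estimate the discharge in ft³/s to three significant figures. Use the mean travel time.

99.1 ft³/s

t̄ = (54.4 + 46.7 + 45.9) / 3 = 49 s
v_surface = L / t̄ = 108.7 / 49 = 2.218 ft/s
v_mean = 0.84 × 2.218 = 1.863 ft/s
Q = A × v_mean = 53.2 × 1.863 = 99.13 ft³/s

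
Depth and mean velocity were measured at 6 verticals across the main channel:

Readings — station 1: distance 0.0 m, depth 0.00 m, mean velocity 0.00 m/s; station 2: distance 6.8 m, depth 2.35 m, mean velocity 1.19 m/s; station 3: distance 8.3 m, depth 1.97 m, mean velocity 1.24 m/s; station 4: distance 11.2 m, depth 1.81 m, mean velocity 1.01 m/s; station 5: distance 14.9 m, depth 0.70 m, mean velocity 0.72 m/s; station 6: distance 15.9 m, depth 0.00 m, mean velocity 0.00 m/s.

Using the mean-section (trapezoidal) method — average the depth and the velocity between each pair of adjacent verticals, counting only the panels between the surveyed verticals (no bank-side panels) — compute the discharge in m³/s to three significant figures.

Panel 1-2: Δb = 6.8 m, d̄ = (0.00+2.35)/2 = 1.175, v̄ = (0.00+1.19)/2 = 0.595 → q = 6.8×1.175×0.595 = 4.754 m³/s
Panel 2-3: Δb = 1.5 m, d̄ = (2.35+1.97)/2 = 2.16, v̄ = (1.19+1.24)/2 = 1.215 → q = 1.5×2.16×1.215 = 3.937 m³/s
Panel 3-4: Δb = 2.9 m, d̄ = (1.97+1.81)/2 = 1.89, v̄ = (1.24+1.01)/2 = 1.125 → q = 2.9×1.89×1.125 = 6.166 m³/s
Panel 4-5: Δb = 3.7 m, d̄ = (1.81+0.70)/2 = 1.255, v̄ = (1.01+0.72)/2 = 0.865 → q = 3.7×1.255×0.865 = 4.017 m³/s
Panel 5-6: Δb = 1 m, d̄ = (0.70+0.00)/2 = 0.35, v̄ = (0.72+0.00)/2 = 0.36 → q = 1×0.35×0.36 = 0.1260 m³/s
Q = Σ q = 19.00 m³/s

19.0 m³/s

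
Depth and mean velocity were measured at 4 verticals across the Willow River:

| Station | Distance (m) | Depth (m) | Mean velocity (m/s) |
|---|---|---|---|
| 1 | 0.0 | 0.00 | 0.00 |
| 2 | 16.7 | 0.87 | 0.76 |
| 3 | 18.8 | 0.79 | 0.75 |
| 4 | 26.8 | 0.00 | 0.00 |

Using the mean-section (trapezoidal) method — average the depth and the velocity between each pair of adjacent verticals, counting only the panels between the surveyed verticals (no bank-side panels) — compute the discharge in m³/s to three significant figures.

5.26 m³/s

Panel 1-2: Δb = 16.7 m, d̄ = (0.00+0.87)/2 = 0.435, v̄ = (0.00+0.76)/2 = 0.38 → q = 16.7×0.435×0.38 = 2.761 m³/s
Panel 2-3: Δb = 2.1 m, d̄ = (0.87+0.79)/2 = 0.83, v̄ = (0.76+0.75)/2 = 0.755 → q = 2.1×0.83×0.755 = 1.316 m³/s
Panel 3-4: Δb = 8 m, d̄ = (0.79+0.00)/2 = 0.395, v̄ = (0.75+0.00)/2 = 0.375 → q = 8×0.395×0.375 = 1.185 m³/s
Q = Σ q = 5.261 m³/s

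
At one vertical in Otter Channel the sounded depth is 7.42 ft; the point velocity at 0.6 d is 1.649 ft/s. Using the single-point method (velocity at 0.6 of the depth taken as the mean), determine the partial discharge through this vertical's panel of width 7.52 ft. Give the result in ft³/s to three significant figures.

92.0 ft³/s

v̄ = v₀.₆ = 1.649 ft/s
q = v̄ × d × w = 1.649 × 7.42 × 7.52 = 92.01 ft³/s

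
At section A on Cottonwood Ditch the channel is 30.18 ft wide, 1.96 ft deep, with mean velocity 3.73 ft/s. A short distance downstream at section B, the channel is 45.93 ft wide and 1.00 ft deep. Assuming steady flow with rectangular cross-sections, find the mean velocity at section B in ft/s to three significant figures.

4.80 ft/s

Q = A₁V₁ = (30.18×1.96) × 3.73 = 220.6 ft³/s
A₂ = 45.93 × 1.00 = 45.93 ft²
V₂ = Q/A₂ = 220.6/45.93 = 4.804 ft/s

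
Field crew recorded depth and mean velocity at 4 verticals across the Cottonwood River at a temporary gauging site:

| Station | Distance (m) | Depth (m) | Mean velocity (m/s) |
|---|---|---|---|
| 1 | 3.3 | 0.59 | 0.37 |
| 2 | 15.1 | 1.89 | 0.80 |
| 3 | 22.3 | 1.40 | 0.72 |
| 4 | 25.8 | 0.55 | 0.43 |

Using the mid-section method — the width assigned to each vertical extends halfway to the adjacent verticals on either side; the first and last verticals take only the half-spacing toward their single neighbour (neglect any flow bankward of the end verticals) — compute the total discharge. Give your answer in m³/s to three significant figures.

w_1 = (15.1 − 3.3)/2 = 5.9 m; q_1 = 0.37 × 0.59 × 5.9 = 1.288 m³/s
w_2 = (22.3 − 3.3)/2 = 9.5 m; q_2 = 0.80 × 1.89 × 9.5 = 14.36 m³/s
w_3 = (25.8 − 15.1)/2 = 5.35 m; q_3 = 0.72 × 1.40 × 5.35 = 5.393 m³/s
w_4 = (25.8 − 22.3)/2 = 1.75 m; q_4 = 0.43 × 0.55 × 1.75 = 0.4139 m³/s
Q = Σ qᵢ = 21.46 m³/s

21.5 m³/s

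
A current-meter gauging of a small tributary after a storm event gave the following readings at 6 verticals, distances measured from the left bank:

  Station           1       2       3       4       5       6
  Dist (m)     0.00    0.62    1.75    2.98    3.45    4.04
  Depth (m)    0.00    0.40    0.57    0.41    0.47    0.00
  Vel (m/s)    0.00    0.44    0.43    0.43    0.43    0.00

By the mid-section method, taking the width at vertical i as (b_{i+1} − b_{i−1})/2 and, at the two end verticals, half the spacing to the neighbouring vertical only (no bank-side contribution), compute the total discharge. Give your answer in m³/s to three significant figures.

0.700 m³/s

w_2 = (1.75 − 0.00)/2 = 0.875 m; q_2 = 0.44 × 0.40 × 0.875 = 0.1540 m³/s
w_3 = (2.98 − 0.62)/2 = 1.18 m; q_3 = 0.43 × 0.57 × 1.18 = 0.2892 m³/s
w_4 = (3.45 − 1.75)/2 = 0.85 m; q_4 = 0.43 × 0.41 × 0.85 = 0.1499 m³/s
w_5 = (4.04 − 2.98)/2 = 0.53 m; q_5 = 0.43 × 0.47 × 0.53 = 0.1071 m³/s
Stations 1, 6 contribute zero (depth or velocity is 0).
Q = Σ qᵢ = 0.7002 m³/s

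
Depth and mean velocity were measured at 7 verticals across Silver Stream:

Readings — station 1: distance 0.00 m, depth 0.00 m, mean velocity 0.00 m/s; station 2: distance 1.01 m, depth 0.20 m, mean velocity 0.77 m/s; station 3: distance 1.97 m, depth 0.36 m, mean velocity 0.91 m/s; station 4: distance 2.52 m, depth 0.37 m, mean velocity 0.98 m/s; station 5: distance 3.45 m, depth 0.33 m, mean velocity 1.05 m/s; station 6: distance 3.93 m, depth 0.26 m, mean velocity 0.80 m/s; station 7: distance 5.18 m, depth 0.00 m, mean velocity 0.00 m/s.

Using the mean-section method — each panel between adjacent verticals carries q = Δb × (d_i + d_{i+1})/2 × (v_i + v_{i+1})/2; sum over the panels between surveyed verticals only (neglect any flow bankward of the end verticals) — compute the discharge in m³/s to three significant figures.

Panel 1-2: Δb = 1.01 m, d̄ = (0.00+0.20)/2 = 0.1, v̄ = (0.00+0.77)/2 = 0.385 → q = 1.01×0.1×0.385 = 0.03889 m³/s
Panel 2-3: Δb = 0.96 m, d̄ = (0.20+0.36)/2 = 0.28, v̄ = (0.77+0.91)/2 = 0.84 → q = 0.96×0.28×0.84 = 0.2258 m³/s
Panel 3-4: Δb = 0.55 m, d̄ = (0.36+0.37)/2 = 0.365, v̄ = (0.91+0.98)/2 = 0.945 → q = 0.55×0.365×0.945 = 0.1897 m³/s
Panel 4-5: Δb = 0.93 m, d̄ = (0.37+0.33)/2 = 0.35, v̄ = (0.98+1.05)/2 = 1.015 → q = 0.93×0.35×1.015 = 0.3304 m³/s
Panel 5-6: Δb = 0.48 m, d̄ = (0.33+0.26)/2 = 0.295, v̄ = (1.05+0.80)/2 = 0.925 → q = 0.48×0.295×0.925 = 0.1310 m³/s
Panel 6-7: Δb = 1.25 m, d̄ = (0.26+0.00)/2 = 0.13, v̄ = (0.80+0.00)/2 = 0.4 → q = 1.25×0.13×0.4 = 0.06500 m³/s
Q = Σ q = 0.9807 m³/s

0.981 m³/s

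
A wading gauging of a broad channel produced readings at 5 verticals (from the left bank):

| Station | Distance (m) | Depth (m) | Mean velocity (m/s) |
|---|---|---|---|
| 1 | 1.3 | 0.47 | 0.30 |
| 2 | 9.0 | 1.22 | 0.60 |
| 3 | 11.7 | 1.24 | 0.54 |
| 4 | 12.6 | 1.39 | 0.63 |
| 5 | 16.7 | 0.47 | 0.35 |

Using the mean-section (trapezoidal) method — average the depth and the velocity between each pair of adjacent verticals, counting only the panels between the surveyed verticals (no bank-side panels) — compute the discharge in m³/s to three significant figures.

7.38 m³/s

Panel 1-2: Δb = 7.7 m, d̄ = (0.47+1.22)/2 = 0.845, v̄ = (0.30+0.60)/2 = 0.45 → q = 7.7×0.845×0.45 = 2.928 m³/s
Panel 2-3: Δb = 2.7 m, d̄ = (1.22+1.24)/2 = 1.23, v̄ = (0.60+0.54)/2 = 0.57 → q = 2.7×1.23×0.57 = 1.893 m³/s
Panel 3-4: Δb = 0.9 m, d̄ = (1.24+1.39)/2 = 1.315, v̄ = (0.54+0.63)/2 = 0.585 → q = 0.9×1.315×0.585 = 0.6923 m³/s
Panel 4-5: Δb = 4.1 m, d̄ = (1.39+0.47)/2 = 0.93, v̄ = (0.63+0.35)/2 = 0.49 → q = 4.1×0.93×0.49 = 1.868 m³/s
Q = Σ q = 7.382 m³/s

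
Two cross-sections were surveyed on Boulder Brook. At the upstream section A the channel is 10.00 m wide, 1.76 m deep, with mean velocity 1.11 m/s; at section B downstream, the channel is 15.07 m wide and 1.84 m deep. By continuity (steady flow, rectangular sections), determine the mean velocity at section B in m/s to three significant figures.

0.705 m/s

Q = A₁V₁ = (10.00×1.76) × 1.11 = 19.54 m³/s
A₂ = 15.07 × 1.84 = 27.73 m²
V₂ = Q/A₂ = 19.54/27.73 = 0.7045 m/s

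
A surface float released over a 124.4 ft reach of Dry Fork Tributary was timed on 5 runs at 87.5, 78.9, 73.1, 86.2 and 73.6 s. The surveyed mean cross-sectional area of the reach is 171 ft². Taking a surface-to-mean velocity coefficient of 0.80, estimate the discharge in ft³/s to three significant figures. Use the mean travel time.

t̄ = (87.5 + 78.9 + 73.1 + 86.2 + 73.6) / 5 = 79.86 s
v_surface = L / t̄ = 124.4 / 79.86 = 1.558 ft/s
v_mean = 0.80 × 1.558 = 1.246 ft/s
Q = A × v_mean = 171 × 1.246 = 213.1 ft³/s

213 ft³/s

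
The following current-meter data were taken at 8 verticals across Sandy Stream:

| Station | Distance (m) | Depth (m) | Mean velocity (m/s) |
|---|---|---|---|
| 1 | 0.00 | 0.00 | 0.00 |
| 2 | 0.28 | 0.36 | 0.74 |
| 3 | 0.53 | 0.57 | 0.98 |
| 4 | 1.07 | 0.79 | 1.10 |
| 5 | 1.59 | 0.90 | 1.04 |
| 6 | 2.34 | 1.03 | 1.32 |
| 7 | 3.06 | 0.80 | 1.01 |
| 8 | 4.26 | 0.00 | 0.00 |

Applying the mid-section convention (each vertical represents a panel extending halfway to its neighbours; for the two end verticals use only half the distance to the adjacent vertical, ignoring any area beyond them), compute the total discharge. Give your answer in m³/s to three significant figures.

3.12 m³/s

w_2 = (0.53 − 0.00)/2 = 0.265 m; q_2 = 0.74 × 0.36 × 0.265 = 0.07060 m³/s
w_3 = (1.07 − 0.28)/2 = 0.395 m; q_3 = 0.98 × 0.57 × 0.395 = 0.2206 m³/s
w_4 = (1.59 − 0.53)/2 = 0.53 m; q_4 = 1.10 × 0.79 × 0.53 = 0.4606 m³/s
w_5 = (2.34 − 1.07)/2 = 0.635 m; q_5 = 1.04 × 0.90 × 0.635 = 0.5944 m³/s
w_6 = (3.06 − 1.59)/2 = 0.735 m; q_6 = 1.32 × 1.03 × 0.735 = 0.9993 m³/s
w_7 = (4.26 − 2.34)/2 = 0.96 m; q_7 = 1.01 × 0.80 × 0.96 = 0.7757 m³/s
Stations 1, 8 contribute zero (depth or velocity is 0).
Q = Σ qᵢ = 3.121 m³/s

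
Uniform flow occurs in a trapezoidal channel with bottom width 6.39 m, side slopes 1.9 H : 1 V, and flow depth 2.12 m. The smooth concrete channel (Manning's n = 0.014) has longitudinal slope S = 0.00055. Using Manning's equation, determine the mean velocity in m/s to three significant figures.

2.12 m/s

A = (b + z·y)·y = (6.39 + 1.9×2.12)×2.12 = 22.09 m²
P = b + 2y√(1+z²) = 6.39 + 2×2.12×√(1+1.9²) = 15.49 m
R = A/P = 22.09/15.49 = 1.425 m
Q = (1/n)·A·R^(2/3)·S^(1/2) = (1/0.014) × 22.09 × 1.425^(2/3) × 0.00055^(1/2) = 46.86 m³/s
V = Q/A = 46.86/22.09 = 2.122 m/s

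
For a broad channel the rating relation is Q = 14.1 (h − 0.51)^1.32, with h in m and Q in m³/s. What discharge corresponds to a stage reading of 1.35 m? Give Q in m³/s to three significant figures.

Q = 14.1 × (1.35 − 0.51)^1.32 = 14.1 × 0.84^1.32 = 11.20 m³/s

11.2 m³/s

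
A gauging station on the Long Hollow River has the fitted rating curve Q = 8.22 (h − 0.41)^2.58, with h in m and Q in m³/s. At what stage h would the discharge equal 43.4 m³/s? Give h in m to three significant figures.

2.32 m

h − h₀ = (Q/C)^(1/b) = (43.4/8.22)^(1/2.58) = 1.906 m
h = 0.41 + 1.906 = 2.316 m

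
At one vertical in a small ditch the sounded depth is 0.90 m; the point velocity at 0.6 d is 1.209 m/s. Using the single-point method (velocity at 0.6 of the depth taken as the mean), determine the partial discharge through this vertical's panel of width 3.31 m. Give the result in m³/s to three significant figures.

3.60 m³/s

v̄ = v₀.₆ = 1.209 m/s
q = v̄ × d × w = 1.209 × 0.90 × 3.31 = 3.602 m³/s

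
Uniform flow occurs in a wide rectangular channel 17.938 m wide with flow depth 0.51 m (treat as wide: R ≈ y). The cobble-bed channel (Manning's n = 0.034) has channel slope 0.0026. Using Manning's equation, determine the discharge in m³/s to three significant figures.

A = b·y = 17.938 × 0.51 = 9.148 m²
Wide channel: R ≈ y = 0.51 m
Q = (1/n)·A·R^(2/3)·S^(1/2) = (1/0.034) × 9.148 × 0.5100^(2/3) × 0.0026^(1/2) = 8.758 m³/s

8.76 m³/s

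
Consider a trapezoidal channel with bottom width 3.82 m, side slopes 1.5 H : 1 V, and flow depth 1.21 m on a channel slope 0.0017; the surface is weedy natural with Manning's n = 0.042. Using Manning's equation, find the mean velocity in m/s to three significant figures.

A = (b + z·y)·y = (3.82 + 1.5×1.21)×1.21 = 6.818 m²
P = b + 2y√(1+z²) = 3.82 + 2×1.21×√(1+1.5²) = 8.183 m
R = A/P = 6.818/8.183 = 0.8333 m
Q = (1/n)·A·R^(2/3)·S^(1/2) = (1/0.042) × 6.818 × 0.8333^(2/3) × 0.0017^(1/2) = 5.927 m³/s
V = Q/A = 5.927/6.818 = 0.8693 m/s

0.869 m/s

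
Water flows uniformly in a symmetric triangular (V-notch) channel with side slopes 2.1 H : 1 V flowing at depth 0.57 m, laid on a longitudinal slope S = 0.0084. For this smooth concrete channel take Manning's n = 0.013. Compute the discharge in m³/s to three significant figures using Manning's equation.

1.95 m³/s

A = z·y² = 2.1×0.57² = 0.6823 m²
P = 2y√(1+z²) = 2×0.57×√(1+2.1²) = 2.652 m
R = A/P = 0.6823/2.652 = 0.2573 m
Q = (1/n)·A·R^(2/3)·S^(1/2) = (1/0.013) × 0.6823 × 0.2573^(2/3) × 0.0084^(1/2) = 1.946 m³/s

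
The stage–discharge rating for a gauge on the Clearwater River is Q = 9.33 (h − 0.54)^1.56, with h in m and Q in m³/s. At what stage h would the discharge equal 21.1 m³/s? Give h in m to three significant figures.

h − h₀ = (Q/C)^(1/b) = (21.1/9.33)^(1/1.56) = 1.687 m
h = 0.54 + 1.687 = 2.227 m

2.23 m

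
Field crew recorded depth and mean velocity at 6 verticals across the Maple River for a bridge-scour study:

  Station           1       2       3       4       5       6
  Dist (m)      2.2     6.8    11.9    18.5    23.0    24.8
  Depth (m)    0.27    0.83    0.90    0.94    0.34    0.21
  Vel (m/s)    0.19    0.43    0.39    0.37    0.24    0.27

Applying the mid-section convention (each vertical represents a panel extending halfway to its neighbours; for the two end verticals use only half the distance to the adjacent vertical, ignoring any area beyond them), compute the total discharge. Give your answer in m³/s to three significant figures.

w_1 = (6.8 − 2.2)/2 = 2.3 m; q_1 = 0.19 × 0.27 × 2.3 = 0.1180 m³/s
w_2 = (11.9 − 2.2)/2 = 4.85 m; q_2 = 0.43 × 0.83 × 4.85 = 1.731 m³/s
w_3 = (18.5 − 6.8)/2 = 5.85 m; q_3 = 0.39 × 0.90 × 5.85 = 2.053 m³/s
w_4 = (23.0 − 11.9)/2 = 5.55 m; q_4 = 0.37 × 0.94 × 5.55 = 1.930 m³/s
w_5 = (24.8 − 18.5)/2 = 3.15 m; q_5 = 0.24 × 0.34 × 3.15 = 0.2570 m³/s
w_6 = (24.8 − 23.0)/2 = 0.9 m; q_6 = 0.27 × 0.21 × 0.9 = 0.05103 m³/s
Q = Σ qᵢ = 6.141 m³/s

6.14 m³/s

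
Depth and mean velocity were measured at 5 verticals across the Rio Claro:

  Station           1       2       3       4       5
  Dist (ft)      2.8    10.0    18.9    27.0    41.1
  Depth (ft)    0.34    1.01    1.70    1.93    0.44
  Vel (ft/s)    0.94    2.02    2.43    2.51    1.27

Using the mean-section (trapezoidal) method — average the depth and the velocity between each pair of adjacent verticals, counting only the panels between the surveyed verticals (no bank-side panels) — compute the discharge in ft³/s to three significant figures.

102 ft³/s

Panel 1-2: Δb = 7.2 ft, d̄ = (0.34+1.01)/2 = 0.675, v̄ = (0.94+2.02)/2 = 1.48 → q = 7.2×0.675×1.48 = 7.193 ft³/s
Panel 2-3: Δb = 8.9 ft, d̄ = (1.01+1.70)/2 = 1.355, v̄ = (2.02+2.43)/2 = 2.225 → q = 8.9×1.355×2.225 = 26.83 ft³/s
Panel 3-4: Δb = 8.1 ft, d̄ = (1.70+1.93)/2 = 1.815, v̄ = (2.43+2.51)/2 = 2.47 → q = 8.1×1.815×2.47 = 36.31 ft³/s
Panel 4-5: Δb = 14.1 ft, d̄ = (1.93+0.44)/2 = 1.185, v̄ = (2.51+1.27)/2 = 1.89 → q = 14.1×1.185×1.89 = 31.58 ft³/s
Q = Σ q = 101.9 ft³/s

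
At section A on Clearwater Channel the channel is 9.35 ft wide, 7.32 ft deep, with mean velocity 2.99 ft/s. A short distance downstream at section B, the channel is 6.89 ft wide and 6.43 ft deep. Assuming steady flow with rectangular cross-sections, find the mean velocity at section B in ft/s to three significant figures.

4.62 ft/s

Q = A₁V₁ = (9.35×7.32) × 2.99 = 204.6 ft³/s
A₂ = 6.89 × 6.43 = 44.30 ft²
V₂ = Q/A₂ = 204.6/44.30 = 4.619 ft/s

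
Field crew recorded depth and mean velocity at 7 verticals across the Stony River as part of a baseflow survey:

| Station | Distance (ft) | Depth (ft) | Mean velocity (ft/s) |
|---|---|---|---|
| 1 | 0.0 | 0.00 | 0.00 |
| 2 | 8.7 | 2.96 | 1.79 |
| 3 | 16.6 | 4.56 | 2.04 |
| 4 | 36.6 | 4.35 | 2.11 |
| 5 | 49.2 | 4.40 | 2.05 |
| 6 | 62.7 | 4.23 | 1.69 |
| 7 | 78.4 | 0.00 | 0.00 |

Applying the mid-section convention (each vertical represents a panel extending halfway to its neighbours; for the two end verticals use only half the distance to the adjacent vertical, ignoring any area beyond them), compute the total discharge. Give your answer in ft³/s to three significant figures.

545 ft³/s

w_2 = (16.6 − 0.0)/2 = 8.3 ft; q_2 = 1.79 × 2.96 × 8.3 = 43.98 ft³/s
w_3 = (36.6 − 8.7)/2 = 13.95 ft; q_3 = 2.04 × 4.56 × 13.95 = 129.8 ft³/s
w_4 = (49.2 − 16.6)/2 = 16.3 ft; q_4 = 2.11 × 4.35 × 16.3 = 149.6 ft³/s
w_5 = (62.7 − 36.6)/2 = 13.05 ft; q_5 = 2.05 × 4.40 × 13.05 = 117.7 ft³/s
w_6 = (78.4 − 49.2)/2 = 14.6 ft; q_6 = 1.69 × 4.23 × 14.6 = 104.4 ft³/s
Stations 1, 7 contribute zero (depth or velocity is 0).
Q = Σ qᵢ = 545.4 ft³/s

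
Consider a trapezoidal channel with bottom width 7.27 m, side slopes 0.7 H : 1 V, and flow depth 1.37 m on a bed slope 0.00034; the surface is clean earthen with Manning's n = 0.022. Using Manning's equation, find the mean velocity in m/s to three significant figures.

A = (b + z·y)·y = (7.27 + 0.7×1.37)×1.37 = 11.27 m²
P = b + 2y√(1+z²) = 7.27 + 2×1.37×√(1+0.7²) = 10.61 m
R = A/P = 11.27/10.61 = 1.062 m
Q = (1/n)·A·R^(2/3)·S^(1/2) = (1/0.022) × 11.27 × 1.062^(2/3) × 0.00034^(1/2) = 9.836 m³/s
V = Q/A = 9.836/11.27 = 0.8725 m/s

0.872 m/s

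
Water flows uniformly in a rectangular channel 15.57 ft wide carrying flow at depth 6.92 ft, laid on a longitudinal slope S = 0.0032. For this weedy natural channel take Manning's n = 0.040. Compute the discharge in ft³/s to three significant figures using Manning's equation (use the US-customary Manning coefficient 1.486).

A = b·y = 15.57 × 6.92 = 107.7 ft²
P = b + 2y = 15.57 + 2×6.92 = 29.41 ft
R = A/P = 107.7/29.41 = 3.664 ft
Q = (1.486/n)·A·R^(2/3)·S^(1/2) = (1.486/0.040) × 107.7 × 3.664^(2/3) × 0.0032^(1/2) = 538.1 ft³/s

538 ft³/s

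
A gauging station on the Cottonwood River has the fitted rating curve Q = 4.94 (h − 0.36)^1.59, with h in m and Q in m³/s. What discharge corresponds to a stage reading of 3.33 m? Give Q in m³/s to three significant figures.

27.9 m³/s

Q = 4.94 × (3.33 − 0.36)^1.59 = 4.94 × 2.97^1.59 = 27.89 m³/s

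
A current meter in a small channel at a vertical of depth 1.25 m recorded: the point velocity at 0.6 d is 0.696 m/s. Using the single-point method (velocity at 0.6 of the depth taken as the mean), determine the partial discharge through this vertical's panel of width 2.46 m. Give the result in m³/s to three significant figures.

2.14 m³/s

v̄ = v₀.₆ = 0.696 m/s
q = v̄ × d × w = 0.6960 × 1.25 × 2.46 = 2.140 m³/s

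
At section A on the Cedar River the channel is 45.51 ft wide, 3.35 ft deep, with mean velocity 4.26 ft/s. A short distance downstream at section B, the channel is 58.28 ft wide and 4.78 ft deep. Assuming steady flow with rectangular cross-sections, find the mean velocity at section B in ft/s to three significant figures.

Q = A₁V₁ = (45.51×3.35) × 4.26 = 649.5 ft³/s
A₂ = 58.28 × 4.78 = 278.6 ft²
V₂ = Q/A₂ = 649.5/278.6 = 2.331 ft/s

2.33 ft/s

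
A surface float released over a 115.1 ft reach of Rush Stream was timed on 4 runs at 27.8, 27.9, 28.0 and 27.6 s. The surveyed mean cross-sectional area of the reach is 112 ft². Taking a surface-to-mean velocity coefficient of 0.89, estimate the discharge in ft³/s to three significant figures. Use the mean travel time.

t̄ = (27.8 + 27.9 + 28.0 + 27.6) / 4 = 27.825 s
v_surface = L / t̄ = 115.1 / 27.825 = 4.137 ft/s
v_mean = 0.89 × 4.137 = 3.682 ft/s
Q = A × v_mean = 112 × 3.682 = 412.3 ft³/s

412 ft³/s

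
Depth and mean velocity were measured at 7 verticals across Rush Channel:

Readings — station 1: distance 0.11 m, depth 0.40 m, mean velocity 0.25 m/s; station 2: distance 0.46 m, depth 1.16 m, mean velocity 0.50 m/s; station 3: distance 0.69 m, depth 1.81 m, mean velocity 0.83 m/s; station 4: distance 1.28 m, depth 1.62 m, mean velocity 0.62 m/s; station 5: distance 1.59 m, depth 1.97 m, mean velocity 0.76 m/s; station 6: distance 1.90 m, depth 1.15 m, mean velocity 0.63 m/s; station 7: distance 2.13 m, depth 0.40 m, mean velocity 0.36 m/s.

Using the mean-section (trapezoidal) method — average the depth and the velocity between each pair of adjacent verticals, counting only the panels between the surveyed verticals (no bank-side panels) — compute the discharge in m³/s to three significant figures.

1.87 m³/s

Panel 1-2: Δb = 0.35 m, d̄ = (0.40+1.16)/2 = 0.78, v̄ = (0.25+0.50)/2 = 0.375 → q = 0.35×0.78×0.375 = 0.1024 m³/s
Panel 2-3: Δb = 0.23 m, d̄ = (1.16+1.81)/2 = 1.485, v̄ = (0.50+0.83)/2 = 0.665 → q = 0.23×1.485×0.665 = 0.2271 m³/s
Panel 3-4: Δb = 0.59 m, d̄ = (1.81+1.62)/2 = 1.715, v̄ = (0.83+0.62)/2 = 0.725 → q = 0.59×1.715×0.725 = 0.7336 m³/s
Panel 4-5: Δb = 0.31 m, d̄ = (1.62+1.97)/2 = 1.795, v̄ = (0.62+0.76)/2 = 0.69 → q = 0.31×1.795×0.69 = 0.3840 m³/s
Panel 5-6: Δb = 0.31 m, d̄ = (1.97+1.15)/2 = 1.56, v̄ = (0.76+0.63)/2 = 0.695 → q = 0.31×1.56×0.695 = 0.3361 m³/s
Panel 6-7: Δb = 0.23 m, d̄ = (1.15+0.40)/2 = 0.775, v̄ = (0.63+0.36)/2 = 0.495 → q = 0.23×0.775×0.495 = 0.08823 m³/s
Q = Σ q = 1.871 m³/s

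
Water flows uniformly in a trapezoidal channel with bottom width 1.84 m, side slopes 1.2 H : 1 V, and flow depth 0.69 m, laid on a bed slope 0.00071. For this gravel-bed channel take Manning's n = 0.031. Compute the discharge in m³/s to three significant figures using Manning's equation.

A = (b + z·y)·y = (1.84 + 1.2×0.69)×0.69 = 1.841 m²
P = b + 2y√(1+z²) = 1.84 + 2×0.69×√(1+1.2²) = 3.996 m
R = A/P = 1.841/3.996 = 0.4607 m
Q = (1/n)·A·R^(2/3)·S^(1/2) = (1/0.031) × 1.841 × 0.4607^(2/3) × 0.00071^(1/2) = 0.9439 m³/s

0.944 m³/s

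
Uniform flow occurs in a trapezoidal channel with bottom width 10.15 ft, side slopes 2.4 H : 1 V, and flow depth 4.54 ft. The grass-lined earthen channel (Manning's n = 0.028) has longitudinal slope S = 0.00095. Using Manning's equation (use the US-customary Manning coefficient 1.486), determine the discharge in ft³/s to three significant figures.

A = (b + z·y)·y = (10.15 + 2.4×4.54)×4.54 = 95.55 ft²
P = b + 2y√(1+z²) = 10.15 + 2×4.54×√(1+2.4²) = 33.76 ft
R = A/P = 95.55/33.76 = 2.830 ft
Q = (1.486/n)·A·R^(2/3)·S^(1/2) = (1.486/0.028) × 95.55 × 2.830^(2/3) × 0.00095^(1/2) = 312.7 ft³/s

313 ft³/s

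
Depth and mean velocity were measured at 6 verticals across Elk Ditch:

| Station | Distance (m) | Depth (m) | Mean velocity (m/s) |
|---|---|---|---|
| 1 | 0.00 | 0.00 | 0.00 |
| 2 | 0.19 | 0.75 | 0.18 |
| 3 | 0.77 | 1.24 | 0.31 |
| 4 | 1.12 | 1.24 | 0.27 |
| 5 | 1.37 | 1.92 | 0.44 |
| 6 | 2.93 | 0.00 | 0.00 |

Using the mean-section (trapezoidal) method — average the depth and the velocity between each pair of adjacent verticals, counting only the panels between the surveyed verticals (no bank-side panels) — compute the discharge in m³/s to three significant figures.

Panel 1-2: Δb = 0.19 m, d̄ = (0.00+0.75)/2 = 0.375, v̄ = (0.00+0.18)/2 = 0.09 → q = 0.19×0.375×0.09 = 0.006413 m³/s
Panel 2-3: Δb = 0.58 m, d̄ = (0.75+1.24)/2 = 0.995, v̄ = (0.18+0.31)/2 = 0.245 → q = 0.58×0.995×0.245 = 0.1414 m³/s
Panel 3-4: Δb = 0.35 m, d̄ = (1.24+1.24)/2 = 1.24, v̄ = (0.31+0.27)/2 = 0.29 → q = 0.35×1.24×0.29 = 0.1259 m³/s
Panel 4-5: Δb = 0.25 m, d̄ = (1.24+1.92)/2 = 1.58, v̄ = (0.27+0.44)/2 = 0.355 → q = 0.25×1.58×0.355 = 0.1402 m³/s
Panel 5-6: Δb = 1.56 m, d̄ = (1.92+0.00)/2 = 0.96, v̄ = (0.44+0.00)/2 = 0.22 → q = 1.56×0.96×0.22 = 0.3295 m³/s
Q = Σ q = 0.7434 m³/s

0.743 m³/s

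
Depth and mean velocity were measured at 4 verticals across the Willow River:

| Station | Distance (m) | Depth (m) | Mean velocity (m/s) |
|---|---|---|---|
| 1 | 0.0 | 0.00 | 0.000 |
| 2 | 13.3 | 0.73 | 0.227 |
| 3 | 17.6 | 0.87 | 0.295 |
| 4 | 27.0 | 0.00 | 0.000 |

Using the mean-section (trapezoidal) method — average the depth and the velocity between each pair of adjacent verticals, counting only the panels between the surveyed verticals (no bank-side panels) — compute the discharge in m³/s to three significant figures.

2.05 m³/s

Panel 1-2: Δb = 13.3 m, d̄ = (0.00+0.73)/2 = 0.365, v̄ = (0.000+0.227)/2 = 0.1135 → q = 13.3×0.365×0.1135 = 0.5510 m³/s
Panel 2-3: Δb = 4.3 m, d̄ = (0.73+0.87)/2 = 0.8, v̄ = (0.227+0.295)/2 = 0.261 → q = 4.3×0.8×0.261 = 0.8978 m³/s
Panel 3-4: Δb = 9.4 m, d̄ = (0.87+0.00)/2 = 0.435, v̄ = (0.295+0.000)/2 = 0.1475 → q = 9.4×0.435×0.1475 = 0.6031 m³/s
Q = Σ q = 2.052 m³/s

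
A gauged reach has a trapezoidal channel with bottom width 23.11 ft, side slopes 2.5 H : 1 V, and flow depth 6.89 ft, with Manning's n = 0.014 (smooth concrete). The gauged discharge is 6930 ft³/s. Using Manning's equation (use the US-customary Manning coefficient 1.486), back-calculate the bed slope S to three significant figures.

0.00718

A = (b + z·y)·y = (23.11 + 2.5×6.89)×6.89 = 277.9 ft²
P = b + 2y√(1+z²) = 23.11 + 2×6.89×√(1+2.5²) = 60.21 ft
R = A/P = 277.9/60.21 = 4.615 ft
S = (Q·n / (1.486·A·R^(2/3)))² = (6930×0.014 / (1.486×277.9×2.772))² = 0.007182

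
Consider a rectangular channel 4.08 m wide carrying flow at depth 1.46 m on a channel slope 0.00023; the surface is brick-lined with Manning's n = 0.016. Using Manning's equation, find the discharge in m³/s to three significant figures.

5.07 m³/s

A = b·y = 4.08 × 1.46 = 5.957 m²
P = b + 2y = 4.08 + 2×1.46 = 7.000 m
R = A/P = 5.957/7.000 = 0.8510 m
Q = (1/n)·A·R^(2/3)·S^(1/2) = (1/0.016) × 5.957 × 0.8510^(2/3) × 0.00023^(1/2) = 5.070 m³/s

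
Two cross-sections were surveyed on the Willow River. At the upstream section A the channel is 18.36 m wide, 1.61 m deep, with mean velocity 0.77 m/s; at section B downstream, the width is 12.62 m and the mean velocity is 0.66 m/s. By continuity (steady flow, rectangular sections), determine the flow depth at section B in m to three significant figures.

2.73 m

Q = A₁V₁ = (18.36×1.61) × 0.77 = 22.76 m³/s
d₂ = Q/(b₂ V₂) = 22.76/(12.62×0.66) = 2.733 m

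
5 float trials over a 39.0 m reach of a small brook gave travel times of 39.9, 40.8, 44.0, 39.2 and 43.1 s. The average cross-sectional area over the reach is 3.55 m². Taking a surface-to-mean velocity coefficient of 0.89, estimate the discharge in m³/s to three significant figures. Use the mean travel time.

2.98 m³/s

t̄ = (39.9 + 40.8 + 44.0 + 39.2 + 43.1) / 5 = 41.4 s
v_surface = L / t̄ = 39.0 / 41.4 = 0.9420 m/s
v_mean = 0.89 × 0.9420 = 0.8384 m/s
Q = A × v_mean = 3.55 × 0.8384 = 2.976 m³/s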